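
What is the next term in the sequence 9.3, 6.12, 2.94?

Differences: 6.12 - 9.3 = -3.18
This is an arithmetic sequence with common difference d = -3.18.
Next term = 2.94 + -3.18 = -0.24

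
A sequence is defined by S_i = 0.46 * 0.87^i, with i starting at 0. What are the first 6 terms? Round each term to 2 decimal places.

This is a geometric sequence.
i=0: S_0 = 0.46 * 0.87^0 = 0.46
i=1: S_1 = 0.46 * 0.87^1 ≈ 0.4
i=2: S_2 = 0.46 * 0.87^2 ≈ 0.35
i=3: S_3 = 0.46 * 0.87^3 ≈ 0.3
i=4: S_4 = 0.46 * 0.87^4 ≈ 0.26
i=5: S_5 = 0.46 * 0.87^5 ≈ 0.23
The first 6 terms are: [0.46, 0.4, 0.35, 0.3, 0.26, 0.23]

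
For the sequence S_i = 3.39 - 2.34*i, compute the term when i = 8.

S_8 = 3.39 + -2.34*8 = 3.39 + -18.72 = -15.33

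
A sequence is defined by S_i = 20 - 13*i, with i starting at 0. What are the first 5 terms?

This is an arithmetic sequence.
i=0: S_0 = 20 + -13*0 = 20
i=1: S_1 = 20 + -13*1 = 7
i=2: S_2 = 20 + -13*2 = -6
i=3: S_3 = 20 + -13*3 = -19
i=4: S_4 = 20 + -13*4 = -32
The first 5 terms are: [20, 7, -6, -19, -32]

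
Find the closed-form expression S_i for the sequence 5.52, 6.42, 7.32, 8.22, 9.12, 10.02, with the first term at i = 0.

Check differences: 6.42 - 5.52 = 0.9
7.32 - 6.42 = 0.9
Common difference d = 0.9.
First term a = 5.52.
Formula: S_i = 5.52 + 0.90*i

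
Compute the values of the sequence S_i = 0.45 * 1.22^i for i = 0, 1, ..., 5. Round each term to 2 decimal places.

This is a geometric sequence.
i=0: S_0 = 0.45 * 1.22^0 = 0.45
i=1: S_1 = 0.45 * 1.22^1 ≈ 0.55
i=2: S_2 = 0.45 * 1.22^2 ≈ 0.67
i=3: S_3 = 0.45 * 1.22^3 ≈ 0.82
i=4: S_4 = 0.45 * 1.22^4 ≈ 1.0
i=5: S_5 = 0.45 * 1.22^5 ≈ 1.22
The first 6 terms are: [0.45, 0.55, 0.67, 0.82, 1.0, 1.22]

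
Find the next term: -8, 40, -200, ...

Ratios: 40 / -8 = -5.0
This is a geometric sequence with common ratio r = -5.
Next term = -200 * -5 = 1000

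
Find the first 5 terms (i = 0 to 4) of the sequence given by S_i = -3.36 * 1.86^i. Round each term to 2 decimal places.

This is a geometric sequence.
i=0: S_0 = -3.36 * 1.86^0 = -3.36
i=1: S_1 = -3.36 * 1.86^1 ≈ -6.25
i=2: S_2 = -3.36 * 1.86^2 ≈ -11.62
i=3: S_3 = -3.36 * 1.86^3 ≈ -21.62
i=4: S_4 = -3.36 * 1.86^4 ≈ -40.22
The first 5 terms are: [-3.36, -6.25, -11.62, -21.62, -40.22]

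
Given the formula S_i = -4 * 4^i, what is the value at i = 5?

S_5 = -4 * 4^5 = -4 * 1024 = -4096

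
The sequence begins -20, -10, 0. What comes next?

Differences: -10 - -20 = 10
This is an arithmetic sequence with common difference d = 10.
Next term = 0 + 10 = 10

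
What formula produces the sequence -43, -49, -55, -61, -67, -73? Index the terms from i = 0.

Check differences: -49 - -43 = -6
-55 - -49 = -6
Common difference d = -6.
First term a = -43.
Formula: S_i = -43 - 6*i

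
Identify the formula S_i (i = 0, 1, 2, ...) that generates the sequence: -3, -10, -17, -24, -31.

Check differences: -10 - -3 = -7
-17 - -10 = -7
Common difference d = -7.
First term a = -3.
Formula: S_i = -3 - 7*i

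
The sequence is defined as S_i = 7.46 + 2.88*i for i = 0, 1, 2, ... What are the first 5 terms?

This is an arithmetic sequence.
i=0: S_0 = 7.46 + 2.88*0 = 7.46
i=1: S_1 = 7.46 + 2.88*1 = 10.34
i=2: S_2 = 7.46 + 2.88*2 = 13.22
i=3: S_3 = 7.46 + 2.88*3 = 16.1
i=4: S_4 = 7.46 + 2.88*4 = 18.98
The first 5 terms are: [7.46, 10.34, 13.22, 16.1, 18.98]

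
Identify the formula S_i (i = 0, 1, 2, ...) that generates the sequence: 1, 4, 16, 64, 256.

Check ratios: 4 / 1 = 4.0
Common ratio r = 4.
First term a = 1.
Formula: S_i = 1 * 4^i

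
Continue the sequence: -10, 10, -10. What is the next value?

Ratios: 10 / -10 = -1.0
This is a geometric sequence with common ratio r = -1.
Next term = -10 * -1 = 10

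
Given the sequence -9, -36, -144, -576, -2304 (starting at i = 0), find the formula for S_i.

Check ratios: -36 / -9 = 4.0
Common ratio r = 4.
First term a = -9.
Formula: S_i = -9 * 4^i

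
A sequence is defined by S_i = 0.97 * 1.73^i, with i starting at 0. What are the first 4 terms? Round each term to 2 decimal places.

This is a geometric sequence.
i=0: S_0 = 0.97 * 1.73^0 = 0.97
i=1: S_1 = 0.97 * 1.73^1 ≈ 1.68
i=2: S_2 = 0.97 * 1.73^2 ≈ 2.9
i=3: S_3 = 0.97 * 1.73^3 ≈ 5.02
The first 4 terms are: [0.97, 1.68, 2.9, 5.02]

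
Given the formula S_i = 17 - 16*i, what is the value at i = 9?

S_9 = 17 + -16*9 = 17 + -144 = -127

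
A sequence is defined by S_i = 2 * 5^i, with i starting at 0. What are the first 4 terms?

This is a geometric sequence.
i=0: S_0 = 2 * 5^0 = 2
i=1: S_1 = 2 * 5^1 = 10
i=2: S_2 = 2 * 5^2 = 50
i=3: S_3 = 2 * 5^3 = 250
The first 4 terms are: [2, 10, 50, 250]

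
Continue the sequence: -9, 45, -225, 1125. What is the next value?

Ratios: 45 / -9 = -5.0
This is a geometric sequence with common ratio r = -5.
Next term = 1125 * -5 = -5625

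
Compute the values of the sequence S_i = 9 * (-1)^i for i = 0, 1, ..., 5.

This is a geometric sequence.
i=0: S_0 = 9 * (-1)^0 = 9
i=1: S_1 = 9 * (-1)^1 = -9
i=2: S_2 = 9 * (-1)^2 = 9
i=3: S_3 = 9 * (-1)^3 = -9
i=4: S_4 = 9 * (-1)^4 = 9
i=5: S_5 = 9 * (-1)^5 = -9
The first 6 terms are: [9, -9, 9, -9, 9, -9]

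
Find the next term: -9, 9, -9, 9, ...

Ratios: 9 / -9 = -1.0
This is a geometric sequence with common ratio r = -1.
Next term = 9 * -1 = -9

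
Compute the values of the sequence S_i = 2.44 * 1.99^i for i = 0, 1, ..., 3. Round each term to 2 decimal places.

This is a geometric sequence.
i=0: S_0 = 2.44 * 1.99^0 = 2.44
i=1: S_1 = 2.44 * 1.99^1 ≈ 4.86
i=2: S_2 = 2.44 * 1.99^2 ≈ 9.66
i=3: S_3 = 2.44 * 1.99^3 ≈ 19.23
The first 4 terms are: [2.44, 4.86, 9.66, 19.23]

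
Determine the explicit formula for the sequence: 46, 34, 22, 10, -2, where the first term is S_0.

Check differences: 34 - 46 = -12
22 - 34 = -12
Common difference d = -12.
First term a = 46.
Formula: S_i = 46 - 12*i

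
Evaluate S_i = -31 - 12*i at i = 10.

S_10 = -31 + -12*10 = -31 + -120 = -151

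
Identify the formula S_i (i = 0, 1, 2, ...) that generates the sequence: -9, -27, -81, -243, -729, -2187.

Check ratios: -27 / -9 = 3.0
Common ratio r = 3.
First term a = -9.
Formula: S_i = -9 * 3^i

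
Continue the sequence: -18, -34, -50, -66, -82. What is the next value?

Differences: -34 - -18 = -16
This is an arithmetic sequence with common difference d = -16.
Next term = -82 + -16 = -98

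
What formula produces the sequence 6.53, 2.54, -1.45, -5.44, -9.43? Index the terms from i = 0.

Check differences: 2.54 - 6.53 = -3.99
-1.45 - 2.54 = -3.99
Common difference d = -3.99.
First term a = 6.53.
Formula: S_i = 6.53 - 3.99*i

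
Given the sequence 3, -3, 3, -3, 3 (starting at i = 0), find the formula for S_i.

Check ratios: -3 / 3 = -1.0
Common ratio r = -1.
First term a = 3.
Formula: S_i = 3 * (-1)^i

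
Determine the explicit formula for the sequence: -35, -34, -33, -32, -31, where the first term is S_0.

Check differences: -34 - -35 = 1
-33 - -34 = 1
Common difference d = 1.
First term a = -35.
Formula: S_i = -35 + 1*i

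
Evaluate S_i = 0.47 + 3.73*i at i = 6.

S_6 = 0.47 + 3.73*6 = 0.47 + 22.38 = 22.85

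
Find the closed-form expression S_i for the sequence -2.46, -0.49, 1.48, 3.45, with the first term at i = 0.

Check differences: -0.49 - -2.46 = 1.97
1.48 - -0.49 = 1.97
Common difference d = 1.97.
First term a = -2.46.
Formula: S_i = -2.46 + 1.97*i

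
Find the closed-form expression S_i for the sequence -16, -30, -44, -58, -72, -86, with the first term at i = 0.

Check differences: -30 - -16 = -14
-44 - -30 = -14
Common difference d = -14.
First term a = -16.
Formula: S_i = -16 - 14*i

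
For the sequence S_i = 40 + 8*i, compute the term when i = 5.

S_5 = 40 + 8*5 = 40 + 40 = 80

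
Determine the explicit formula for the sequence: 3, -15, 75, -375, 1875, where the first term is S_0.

Check ratios: -15 / 3 = -5.0
Common ratio r = -5.
First term a = 3.
Formula: S_i = 3 * (-5)^i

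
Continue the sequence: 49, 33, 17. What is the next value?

Differences: 33 - 49 = -16
This is an arithmetic sequence with common difference d = -16.
Next term = 17 + -16 = 1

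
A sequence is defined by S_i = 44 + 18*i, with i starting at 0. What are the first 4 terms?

This is an arithmetic sequence.
i=0: S_0 = 44 + 18*0 = 44
i=1: S_1 = 44 + 18*1 = 62
i=2: S_2 = 44 + 18*2 = 80
i=3: S_3 = 44 + 18*3 = 98
The first 4 terms are: [44, 62, 80, 98]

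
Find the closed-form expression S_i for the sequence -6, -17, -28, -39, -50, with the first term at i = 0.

Check differences: -17 - -6 = -11
-28 - -17 = -11
Common difference d = -11.
First term a = -6.
Formula: S_i = -6 - 11*i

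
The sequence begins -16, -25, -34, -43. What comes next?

Differences: -25 - -16 = -9
This is an arithmetic sequence with common difference d = -9.
Next term = -43 + -9 = -52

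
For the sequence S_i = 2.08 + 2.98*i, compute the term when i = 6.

S_6 = 2.08 + 2.98*6 = 2.08 + 17.88 = 19.96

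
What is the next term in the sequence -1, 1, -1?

Ratios: 1 / -1 = -1.0
This is a geometric sequence with common ratio r = -1.
Next term = -1 * -1 = 1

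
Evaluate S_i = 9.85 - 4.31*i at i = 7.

S_7 = 9.85 + -4.31*7 = 9.85 + -30.17 = -20.32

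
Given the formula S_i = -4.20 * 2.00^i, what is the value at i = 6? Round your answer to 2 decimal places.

S_6 = -4.2 * 2.0^6 = -4.2 * 64 = -268.8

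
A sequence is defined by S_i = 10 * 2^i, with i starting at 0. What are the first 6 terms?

This is a geometric sequence.
i=0: S_0 = 10 * 2^0 = 10
i=1: S_1 = 10 * 2^1 = 20
i=2: S_2 = 10 * 2^2 = 40
i=3: S_3 = 10 * 2^3 = 80
i=4: S_4 = 10 * 2^4 = 160
i=5: S_5 = 10 * 2^5 = 320
The first 6 terms are: [10, 20, 40, 80, 160, 320]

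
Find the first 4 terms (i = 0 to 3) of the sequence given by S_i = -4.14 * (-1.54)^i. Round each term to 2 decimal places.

This is a geometric sequence.
i=0: S_0 = -4.14 * (-1.54)^0 = -4.14
i=1: S_1 = -4.14 * (-1.54)^1 ≈ 6.38
i=2: S_2 = -4.14 * (-1.54)^2 ≈ -9.82
i=3: S_3 = -4.14 * (-1.54)^3 ≈ 15.12
The first 4 terms are: [-4.14, 6.38, -9.82, 15.12]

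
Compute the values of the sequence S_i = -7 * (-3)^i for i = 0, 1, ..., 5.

This is a geometric sequence.
i=0: S_0 = -7 * (-3)^0 = -7
i=1: S_1 = -7 * (-3)^1 = 21
i=2: S_2 = -7 * (-3)^2 = -63
i=3: S_3 = -7 * (-3)^3 = 189
i=4: S_4 = -7 * (-3)^4 = -567
i=5: S_5 = -7 * (-3)^5 = 1701
The first 6 terms are: [-7, 21, -63, 189, -567, 1701]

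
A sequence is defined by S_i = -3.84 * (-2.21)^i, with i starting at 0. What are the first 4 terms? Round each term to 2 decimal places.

This is a geometric sequence.
i=0: S_0 = -3.84 * (-2.21)^0 = -3.84
i=1: S_1 = -3.84 * (-2.21)^1 ≈ 8.49
i=2: S_2 = -3.84 * (-2.21)^2 ≈ -18.75
i=3: S_3 = -3.84 * (-2.21)^3 ≈ 41.45
The first 4 terms are: [-3.84, 8.49, -18.75, 41.45]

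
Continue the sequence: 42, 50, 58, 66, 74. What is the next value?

Differences: 50 - 42 = 8
This is an arithmetic sequence with common difference d = 8.
Next term = 74 + 8 = 82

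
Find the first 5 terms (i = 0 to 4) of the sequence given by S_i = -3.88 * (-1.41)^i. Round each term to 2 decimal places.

This is a geometric sequence.
i=0: S_0 = -3.88 * (-1.41)^0 = -3.88
i=1: S_1 = -3.88 * (-1.41)^1 ≈ 5.47
i=2: S_2 = -3.88 * (-1.41)^2 ≈ -7.71
i=3: S_3 = -3.88 * (-1.41)^3 ≈ 10.88
i=4: S_4 = -3.88 * (-1.41)^4 ≈ -15.34
The first 5 terms are: [-3.88, 5.47, -7.71, 10.88, -15.34]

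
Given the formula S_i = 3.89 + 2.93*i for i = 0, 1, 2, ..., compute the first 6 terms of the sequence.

This is an arithmetic sequence.
i=0: S_0 = 3.89 + 2.93*0 = 3.89
i=1: S_1 = 3.89 + 2.93*1 = 6.82
i=2: S_2 = 3.89 + 2.93*2 = 9.75
i=3: S_3 = 3.89 + 2.93*3 = 12.68
i=4: S_4 = 3.89 + 2.93*4 = 15.61
i=5: S_5 = 3.89 + 2.93*5 = 18.54
The first 6 terms are: [3.89, 6.82, 9.75, 12.68, 15.61, 18.54]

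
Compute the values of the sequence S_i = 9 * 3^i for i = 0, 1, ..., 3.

This is a geometric sequence.
i=0: S_0 = 9 * 3^0 = 9
i=1: S_1 = 9 * 3^1 = 27
i=2: S_2 = 9 * 3^2 = 81
i=3: S_3 = 9 * 3^3 = 243
The first 4 terms are: [9, 27, 81, 243]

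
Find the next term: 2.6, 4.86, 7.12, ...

Differences: 4.86 - 2.6 = 2.26
This is an arithmetic sequence with common difference d = 2.26.
Next term = 7.12 + 2.26 = 9.38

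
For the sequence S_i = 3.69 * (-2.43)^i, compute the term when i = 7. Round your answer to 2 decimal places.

S_7 = 3.69 * (-2.43)^7 ≈ 3.69 * -500.3155 ≈ -1846.16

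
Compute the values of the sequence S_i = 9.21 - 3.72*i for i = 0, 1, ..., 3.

This is an arithmetic sequence.
i=0: S_0 = 9.21 + -3.72*0 = 9.21
i=1: S_1 = 9.21 + -3.72*1 = 5.49
i=2: S_2 = 9.21 + -3.72*2 = 1.77
i=3: S_3 = 9.21 + -3.72*3 = -1.95
The first 4 terms are: [9.21, 5.49, 1.77, -1.95]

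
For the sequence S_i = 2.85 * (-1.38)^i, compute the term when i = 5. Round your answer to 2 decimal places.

S_5 = 2.85 * (-1.38)^5 ≈ 2.85 * -5.0049 ≈ -14.26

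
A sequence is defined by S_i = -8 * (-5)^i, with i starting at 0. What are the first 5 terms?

This is a geometric sequence.
i=0: S_0 = -8 * (-5)^0 = -8
i=1: S_1 = -8 * (-5)^1 = 40
i=2: S_2 = -8 * (-5)^2 = -200
i=3: S_3 = -8 * (-5)^3 = 1000
i=4: S_4 = -8 * (-5)^4 = -5000
The first 5 terms are: [-8, 40, -200, 1000, -5000]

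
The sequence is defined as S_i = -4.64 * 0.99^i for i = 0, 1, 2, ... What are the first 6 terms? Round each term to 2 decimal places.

This is a geometric sequence.
i=0: S_0 = -4.64 * 0.99^0 = -4.64
i=1: S_1 = -4.64 * 0.99^1 ≈ -4.59
i=2: S_2 = -4.64 * 0.99^2 ≈ -4.55
i=3: S_3 = -4.64 * 0.99^3 ≈ -4.5
i=4: S_4 = -4.64 * 0.99^4 ≈ -4.46
i=5: S_5 = -4.64 * 0.99^5 ≈ -4.41
The first 6 terms are: [-4.64, -4.59, -4.55, -4.5, -4.46, -4.41]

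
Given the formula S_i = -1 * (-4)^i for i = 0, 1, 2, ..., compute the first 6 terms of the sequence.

This is a geometric sequence.
i=0: S_0 = -1 * (-4)^0 = -1
i=1: S_1 = -1 * (-4)^1 = 4
i=2: S_2 = -1 * (-4)^2 = -16
i=3: S_3 = -1 * (-4)^3 = 64
i=4: S_4 = -1 * (-4)^4 = -256
i=5: S_5 = -1 * (-4)^5 = 1024
The first 6 terms are: [-1, 4, -16, 64, -256, 1024]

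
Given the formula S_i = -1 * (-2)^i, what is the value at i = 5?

S_5 = -1 * (-2)^5 = -1 * -32 = 32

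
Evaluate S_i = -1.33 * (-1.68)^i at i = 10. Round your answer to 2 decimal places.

S_10 = -1.33 * (-1.68)^10 ≈ -1.33 * 179.0989 ≈ -238.2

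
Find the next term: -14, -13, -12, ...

Differences: -13 - -14 = 1
This is an arithmetic sequence with common difference d = 1.
Next term = -12 + 1 = -11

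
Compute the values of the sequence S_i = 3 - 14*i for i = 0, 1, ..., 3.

This is an arithmetic sequence.
i=0: S_0 = 3 + -14*0 = 3
i=1: S_1 = 3 + -14*1 = -11
i=2: S_2 = 3 + -14*2 = -25
i=3: S_3 = 3 + -14*3 = -39
The first 4 terms are: [3, -11, -25, -39]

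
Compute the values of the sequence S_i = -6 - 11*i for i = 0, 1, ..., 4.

This is an arithmetic sequence.
i=0: S_0 = -6 + -11*0 = -6
i=1: S_1 = -6 + -11*1 = -17
i=2: S_2 = -6 + -11*2 = -28
i=3: S_3 = -6 + -11*3 = -39
i=4: S_4 = -6 + -11*4 = -50
The first 5 terms are: [-6, -17, -28, -39, -50]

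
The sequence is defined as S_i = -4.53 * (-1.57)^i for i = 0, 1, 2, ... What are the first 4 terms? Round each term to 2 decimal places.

This is a geometric sequence.
i=0: S_0 = -4.53 * (-1.57)^0 = -4.53
i=1: S_1 = -4.53 * (-1.57)^1 ≈ 7.11
i=2: S_2 = -4.53 * (-1.57)^2 ≈ -11.17
i=3: S_3 = -4.53 * (-1.57)^3 ≈ 17.53
The first 4 terms are: [-4.53, 7.11, -11.17, 17.53]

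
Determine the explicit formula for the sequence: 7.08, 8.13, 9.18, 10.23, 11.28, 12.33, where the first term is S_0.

Check differences: 8.13 - 7.08 = 1.05
9.18 - 8.13 = 1.05
Common difference d = 1.05.
First term a = 7.08.
Formula: S_i = 7.08 + 1.05*i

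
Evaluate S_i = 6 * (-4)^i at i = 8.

S_8 = 6 * (-4)^8 = 6 * 65536 = 393216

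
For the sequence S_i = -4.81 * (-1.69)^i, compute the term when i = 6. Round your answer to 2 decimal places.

S_6 = -4.81 * (-1.69)^6 ≈ -4.81 * 23.2981 ≈ -112.06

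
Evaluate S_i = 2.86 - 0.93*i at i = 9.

S_9 = 2.86 + -0.93*9 = 2.86 + -8.37 = -5.51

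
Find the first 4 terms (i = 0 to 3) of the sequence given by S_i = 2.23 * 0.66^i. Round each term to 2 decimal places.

This is a geometric sequence.
i=0: S_0 = 2.23 * 0.66^0 = 2.23
i=1: S_1 = 2.23 * 0.66^1 ≈ 1.47
i=2: S_2 = 2.23 * 0.66^2 ≈ 0.97
i=3: S_3 = 2.23 * 0.66^3 ≈ 0.64
The first 4 terms are: [2.23, 1.47, 0.97, 0.64]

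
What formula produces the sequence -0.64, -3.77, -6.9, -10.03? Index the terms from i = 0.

Check differences: -3.77 - -0.64 = -3.13
-6.9 - -3.77 = -3.13
Common difference d = -3.13.
First term a = -0.64.
Formula: S_i = -0.64 - 3.13*i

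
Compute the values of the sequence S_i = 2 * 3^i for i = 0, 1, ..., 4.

This is a geometric sequence.
i=0: S_0 = 2 * 3^0 = 2
i=1: S_1 = 2 * 3^1 = 6
i=2: S_2 = 2 * 3^2 = 18
i=3: S_3 = 2 * 3^3 = 54
i=4: S_4 = 2 * 3^4 = 162
The first 5 terms are: [2, 6, 18, 54, 162]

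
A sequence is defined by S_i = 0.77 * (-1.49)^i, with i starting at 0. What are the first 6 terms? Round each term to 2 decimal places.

This is a geometric sequence.
i=0: S_0 = 0.77 * (-1.49)^0 = 0.77
i=1: S_1 = 0.77 * (-1.49)^1 ≈ -1.15
i=2: S_2 = 0.77 * (-1.49)^2 ≈ 1.71
i=3: S_3 = 0.77 * (-1.49)^3 ≈ -2.55
i=4: S_4 = 0.77 * (-1.49)^4 ≈ 3.8
i=5: S_5 = 0.77 * (-1.49)^5 ≈ -5.65
The first 6 terms are: [0.77, -1.15, 1.71, -2.55, 3.8, -5.65]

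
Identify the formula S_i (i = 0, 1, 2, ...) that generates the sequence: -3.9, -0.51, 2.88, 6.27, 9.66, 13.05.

Check differences: -0.51 - -3.9 = 3.39
2.88 - -0.51 = 3.39
Common difference d = 3.39.
First term a = -3.9.
Formula: S_i = -3.90 + 3.39*i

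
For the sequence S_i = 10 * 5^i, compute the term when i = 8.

S_8 = 10 * 5^8 = 10 * 390625 = 3906250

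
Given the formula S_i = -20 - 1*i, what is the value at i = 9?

S_9 = -20 + -1*9 = -20 + -9 = -29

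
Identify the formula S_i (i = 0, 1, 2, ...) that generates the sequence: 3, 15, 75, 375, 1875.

Check ratios: 15 / 3 = 5.0
Common ratio r = 5.
First term a = 3.
Formula: S_i = 3 * 5^i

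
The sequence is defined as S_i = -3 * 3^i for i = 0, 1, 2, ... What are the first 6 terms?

This is a geometric sequence.
i=0: S_0 = -3 * 3^0 = -3
i=1: S_1 = -3 * 3^1 = -9
i=2: S_2 = -3 * 3^2 = -27
i=3: S_3 = -3 * 3^3 = -81
i=4: S_4 = -3 * 3^4 = -243
i=5: S_5 = -3 * 3^5 = -729
The first 6 terms are: [-3, -9, -27, -81, -243, -729]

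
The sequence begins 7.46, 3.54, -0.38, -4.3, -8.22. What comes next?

Differences: 3.54 - 7.46 = -3.92
This is an arithmetic sequence with common difference d = -3.92.
Next term = -8.22 + -3.92 = -12.14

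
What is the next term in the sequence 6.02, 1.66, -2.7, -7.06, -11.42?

Differences: 1.66 - 6.02 = -4.36
This is an arithmetic sequence with common difference d = -4.36.
Next term = -11.42 + -4.36 = -15.78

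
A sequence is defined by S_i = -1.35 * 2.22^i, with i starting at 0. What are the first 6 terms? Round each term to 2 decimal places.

This is a geometric sequence.
i=0: S_0 = -1.35 * 2.22^0 = -1.35
i=1: S_1 = -1.35 * 2.22^1 ≈ -3.0
i=2: S_2 = -1.35 * 2.22^2 ≈ -6.65
i=3: S_3 = -1.35 * 2.22^3 ≈ -14.77
i=4: S_4 = -1.35 * 2.22^4 ≈ -32.79
i=5: S_5 = -1.35 * 2.22^5 ≈ -72.79
The first 6 terms are: [-1.35, -3.0, -6.65, -14.77, -32.79, -72.79]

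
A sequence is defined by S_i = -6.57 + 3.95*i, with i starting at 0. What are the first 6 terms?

This is an arithmetic sequence.
i=0: S_0 = -6.57 + 3.95*0 = -6.57
i=1: S_1 = -6.57 + 3.95*1 = -2.62
i=2: S_2 = -6.57 + 3.95*2 = 1.33
i=3: S_3 = -6.57 + 3.95*3 = 5.28
i=4: S_4 = -6.57 + 3.95*4 = 9.23
i=5: S_5 = -6.57 + 3.95*5 = 13.18
The first 6 terms are: [-6.57, -2.62, 1.33, 5.28, 9.23, 13.18]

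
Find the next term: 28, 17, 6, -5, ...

Differences: 17 - 28 = -11
This is an arithmetic sequence with common difference d = -11.
Next term = -5 + -11 = -16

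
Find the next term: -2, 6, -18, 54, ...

Ratios: 6 / -2 = -3.0
This is a geometric sequence with common ratio r = -3.
Next term = 54 * -3 = -162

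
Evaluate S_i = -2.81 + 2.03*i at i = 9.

S_9 = -2.81 + 2.03*9 = -2.81 + 18.27 = 15.46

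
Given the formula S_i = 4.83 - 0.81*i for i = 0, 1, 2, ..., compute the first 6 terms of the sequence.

This is an arithmetic sequence.
i=0: S_0 = 4.83 + -0.81*0 = 4.83
i=1: S_1 = 4.83 + -0.81*1 = 4.02
i=2: S_2 = 4.83 + -0.81*2 = 3.21
i=3: S_3 = 4.83 + -0.81*3 = 2.4
i=4: S_4 = 4.83 + -0.81*4 = 1.59
i=5: S_5 = 4.83 + -0.81*5 = 0.78
The first 6 terms are: [4.83, 4.02, 3.21, 2.4, 1.59, 0.78]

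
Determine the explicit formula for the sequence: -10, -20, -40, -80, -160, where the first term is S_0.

Check ratios: -20 / -10 = 2.0
Common ratio r = 2.
First term a = -10.
Formula: S_i = -10 * 2^i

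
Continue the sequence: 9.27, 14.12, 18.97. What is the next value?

Differences: 14.12 - 9.27 = 4.85
This is an arithmetic sequence with common difference d = 4.85.
Next term = 18.97 + 4.85 = 23.82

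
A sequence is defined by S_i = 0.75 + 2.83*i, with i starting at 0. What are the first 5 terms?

This is an arithmetic sequence.
i=0: S_0 = 0.75 + 2.83*0 = 0.75
i=1: S_1 = 0.75 + 2.83*1 = 3.58
i=2: S_2 = 0.75 + 2.83*2 = 6.41
i=3: S_3 = 0.75 + 2.83*3 = 9.24
i=4: S_4 = 0.75 + 2.83*4 = 12.07
The first 5 terms are: [0.75, 3.58, 6.41, 9.24, 12.07]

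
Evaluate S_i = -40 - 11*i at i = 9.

S_9 = -40 + -11*9 = -40 + -99 = -139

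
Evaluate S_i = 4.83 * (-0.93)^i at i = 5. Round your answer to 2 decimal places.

S_5 = 4.83 * (-0.93)^5 ≈ 4.83 * -0.6957 ≈ -3.36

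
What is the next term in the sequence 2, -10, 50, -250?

Ratios: -10 / 2 = -5.0
This is a geometric sequence with common ratio r = -5.
Next term = -250 * -5 = 1250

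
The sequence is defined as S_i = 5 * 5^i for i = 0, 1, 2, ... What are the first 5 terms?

This is a geometric sequence.
i=0: S_0 = 5 * 5^0 = 5
i=1: S_1 = 5 * 5^1 = 25
i=2: S_2 = 5 * 5^2 = 125
i=3: S_3 = 5 * 5^3 = 625
i=4: S_4 = 5 * 5^4 = 3125
The first 5 terms are: [5, 25, 125, 625, 3125]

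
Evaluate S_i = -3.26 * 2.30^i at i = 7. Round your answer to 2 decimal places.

S_7 = -3.26 * 2.3^7 ≈ -3.26 * 340.4825 ≈ -1109.97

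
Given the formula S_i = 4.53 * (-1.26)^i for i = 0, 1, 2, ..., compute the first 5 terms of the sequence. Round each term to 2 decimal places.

This is a geometric sequence.
i=0: S_0 = 4.53 * (-1.26)^0 = 4.53
i=1: S_1 = 4.53 * (-1.26)^1 ≈ -5.71
i=2: S_2 = 4.53 * (-1.26)^2 ≈ 7.19
i=3: S_3 = 4.53 * (-1.26)^3 ≈ -9.06
i=4: S_4 = 4.53 * (-1.26)^4 ≈ 11.42
The first 5 terms are: [4.53, -5.71, 7.19, -9.06, 11.42]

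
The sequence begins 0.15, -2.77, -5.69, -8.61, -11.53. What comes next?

Differences: -2.77 - 0.15 = -2.92
This is an arithmetic sequence with common difference d = -2.92.
Next term = -11.53 + -2.92 = -14.45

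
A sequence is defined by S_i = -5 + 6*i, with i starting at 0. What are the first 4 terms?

This is an arithmetic sequence.
i=0: S_0 = -5 + 6*0 = -5
i=1: S_1 = -5 + 6*1 = 1
i=2: S_2 = -5 + 6*2 = 7
i=3: S_3 = -5 + 6*3 = 13
The first 4 terms are: [-5, 1, 7, 13]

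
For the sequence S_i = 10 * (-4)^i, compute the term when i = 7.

S_7 = 10 * (-4)^7 = 10 * -16384 = -163840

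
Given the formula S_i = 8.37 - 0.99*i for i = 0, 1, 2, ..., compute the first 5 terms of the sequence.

This is an arithmetic sequence.
i=0: S_0 = 8.37 + -0.99*0 = 8.37
i=1: S_1 = 8.37 + -0.99*1 = 7.38
i=2: S_2 = 8.37 + -0.99*2 = 6.39
i=3: S_3 = 8.37 + -0.99*3 = 5.4
i=4: S_4 = 8.37 + -0.99*4 = 4.41
The first 5 terms are: [8.37, 7.38, 6.39, 5.4, 4.41]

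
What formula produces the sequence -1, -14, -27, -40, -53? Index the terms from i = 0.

Check differences: -14 - -1 = -13
-27 - -14 = -13
Common difference d = -13.
First term a = -1.
Formula: S_i = -1 - 13*i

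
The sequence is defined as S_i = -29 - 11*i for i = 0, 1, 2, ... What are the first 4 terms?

This is an arithmetic sequence.
i=0: S_0 = -29 + -11*0 = -29
i=1: S_1 = -29 + -11*1 = -40
i=2: S_2 = -29 + -11*2 = -51
i=3: S_3 = -29 + -11*3 = -62
The first 4 terms are: [-29, -40, -51, -62]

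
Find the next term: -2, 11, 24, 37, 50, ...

Differences: 11 - -2 = 13
This is an arithmetic sequence with common difference d = 13.
Next term = 50 + 13 = 63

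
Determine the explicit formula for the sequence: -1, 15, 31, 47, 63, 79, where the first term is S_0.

Check differences: 15 - -1 = 16
31 - 15 = 16
Common difference d = 16.
First term a = -1.
Formula: S_i = -1 + 16*i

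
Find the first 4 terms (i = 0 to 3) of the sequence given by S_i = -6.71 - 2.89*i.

This is an arithmetic sequence.
i=0: S_0 = -6.71 + -2.89*0 = -6.71
i=1: S_1 = -6.71 + -2.89*1 = -9.6
i=2: S_2 = -6.71 + -2.89*2 = -12.49
i=3: S_3 = -6.71 + -2.89*3 = -15.38
The first 4 terms are: [-6.71, -9.6, -12.49, -15.38]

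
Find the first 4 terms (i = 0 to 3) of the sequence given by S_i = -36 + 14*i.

This is an arithmetic sequence.
i=0: S_0 = -36 + 14*0 = -36
i=1: S_1 = -36 + 14*1 = -22
i=2: S_2 = -36 + 14*2 = -8
i=3: S_3 = -36 + 14*3 = 6
The first 4 terms are: [-36, -22, -8, 6]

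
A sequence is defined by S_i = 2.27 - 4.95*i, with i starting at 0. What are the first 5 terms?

This is an arithmetic sequence.
i=0: S_0 = 2.27 + -4.95*0 = 2.27
i=1: S_1 = 2.27 + -4.95*1 = -2.68
i=2: S_2 = 2.27 + -4.95*2 = -7.63
i=3: S_3 = 2.27 + -4.95*3 = -12.58
i=4: S_4 = 2.27 + -4.95*4 = -17.53
The first 5 terms are: [2.27, -2.68, -7.63, -12.58, -17.53]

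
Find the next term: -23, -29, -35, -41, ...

Differences: -29 - -23 = -6
This is an arithmetic sequence with common difference d = -6.
Next term = -41 + -6 = -47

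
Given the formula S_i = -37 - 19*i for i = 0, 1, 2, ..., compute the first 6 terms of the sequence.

This is an arithmetic sequence.
i=0: S_0 = -37 + -19*0 = -37
i=1: S_1 = -37 + -19*1 = -56
i=2: S_2 = -37 + -19*2 = -75
i=3: S_3 = -37 + -19*3 = -94
i=4: S_4 = -37 + -19*4 = -113
i=5: S_5 = -37 + -19*5 = -132
The first 6 terms are: [-37, -56, -75, -94, -113, -132]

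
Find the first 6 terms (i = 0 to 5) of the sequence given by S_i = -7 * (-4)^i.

This is a geometric sequence.
i=0: S_0 = -7 * (-4)^0 = -7
i=1: S_1 = -7 * (-4)^1 = 28
i=2: S_2 = -7 * (-4)^2 = -112
i=3: S_3 = -7 * (-4)^3 = 448
i=4: S_4 = -7 * (-4)^4 = -1792
i=5: S_5 = -7 * (-4)^5 = 7168
The first 6 terms are: [-7, 28, -112, 448, -1792, 7168]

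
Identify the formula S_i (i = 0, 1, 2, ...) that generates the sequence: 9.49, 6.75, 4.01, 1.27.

Check differences: 6.75 - 9.49 = -2.74
4.01 - 6.75 = -2.74
Common difference d = -2.74.
First term a = 9.49.
Formula: S_i = 9.49 - 2.74*i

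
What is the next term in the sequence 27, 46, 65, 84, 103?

Differences: 46 - 27 = 19
This is an arithmetic sequence with common difference d = 19.
Next term = 103 + 19 = 122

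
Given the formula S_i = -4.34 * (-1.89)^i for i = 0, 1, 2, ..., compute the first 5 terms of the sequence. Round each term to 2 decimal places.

This is a geometric sequence.
i=0: S_0 = -4.34 * (-1.89)^0 = -4.34
i=1: S_1 = -4.34 * (-1.89)^1 ≈ 8.2
i=2: S_2 = -4.34 * (-1.89)^2 ≈ -15.5
i=3: S_3 = -4.34 * (-1.89)^3 ≈ 29.3
i=4: S_4 = -4.34 * (-1.89)^4 ≈ -55.38
The first 5 terms are: [-4.34, 8.2, -15.5, 29.3, -55.38]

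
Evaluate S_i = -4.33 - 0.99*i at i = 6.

S_6 = -4.33 + -0.99*6 = -4.33 + -5.94 = -10.27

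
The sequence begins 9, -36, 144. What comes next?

Ratios: -36 / 9 = -4.0
This is a geometric sequence with common ratio r = -4.
Next term = 144 * -4 = -576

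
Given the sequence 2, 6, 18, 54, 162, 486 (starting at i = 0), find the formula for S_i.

Check ratios: 6 / 2 = 3.0
Common ratio r = 3.
First term a = 2.
Formula: S_i = 2 * 3^i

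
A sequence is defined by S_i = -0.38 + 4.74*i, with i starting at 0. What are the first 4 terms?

This is an arithmetic sequence.
i=0: S_0 = -0.38 + 4.74*0 = -0.38
i=1: S_1 = -0.38 + 4.74*1 = 4.36
i=2: S_2 = -0.38 + 4.74*2 = 9.1
i=3: S_3 = -0.38 + 4.74*3 = 13.84
The first 4 terms are: [-0.38, 4.36, 9.1, 13.84]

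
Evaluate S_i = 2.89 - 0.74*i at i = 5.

S_5 = 2.89 + -0.74*5 = 2.89 + -3.7 = -0.81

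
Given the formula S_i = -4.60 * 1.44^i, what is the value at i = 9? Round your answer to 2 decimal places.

S_9 = -4.6 * 1.44^9 ≈ -4.6 * 26.6233 ≈ -122.47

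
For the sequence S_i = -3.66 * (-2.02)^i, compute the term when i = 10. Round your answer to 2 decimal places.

S_10 = -3.66 * (-2.02)^10 ≈ -3.66 * 1131.1331 ≈ -4139.95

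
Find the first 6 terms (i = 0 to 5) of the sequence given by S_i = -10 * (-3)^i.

This is a geometric sequence.
i=0: S_0 = -10 * (-3)^0 = -10
i=1: S_1 = -10 * (-3)^1 = 30
i=2: S_2 = -10 * (-3)^2 = -90
i=3: S_3 = -10 * (-3)^3 = 270
i=4: S_4 = -10 * (-3)^4 = -810
i=5: S_5 = -10 * (-3)^5 = 2430
The first 6 terms are: [-10, 30, -90, 270, -810, 2430]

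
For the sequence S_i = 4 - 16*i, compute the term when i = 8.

S_8 = 4 + -16*8 = 4 + -128 = -124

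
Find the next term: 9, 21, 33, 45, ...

Differences: 21 - 9 = 12
This is an arithmetic sequence with common difference d = 12.
Next term = 45 + 12 = 57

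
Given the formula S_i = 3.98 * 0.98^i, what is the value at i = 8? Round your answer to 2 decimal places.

S_8 = 3.98 * 0.98^8 ≈ 3.98 * 0.8508 ≈ 3.39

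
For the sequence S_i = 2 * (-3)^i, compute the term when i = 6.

S_6 = 2 * (-3)^6 = 2 * 729 = 1458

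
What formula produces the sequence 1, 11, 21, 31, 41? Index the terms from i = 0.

Check differences: 11 - 1 = 10
21 - 11 = 10
Common difference d = 10.
First term a = 1.
Formula: S_i = 1 + 10*i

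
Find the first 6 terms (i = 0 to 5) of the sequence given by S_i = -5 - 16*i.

This is an arithmetic sequence.
i=0: S_0 = -5 + -16*0 = -5
i=1: S_1 = -5 + -16*1 = -21
i=2: S_2 = -5 + -16*2 = -37
i=3: S_3 = -5 + -16*3 = -53
i=4: S_4 = -5 + -16*4 = -69
i=5: S_5 = -5 + -16*5 = -85
The first 6 terms are: [-5, -21, -37, -53, -69, -85]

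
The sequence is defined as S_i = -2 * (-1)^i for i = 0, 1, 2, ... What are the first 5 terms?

This is a geometric sequence.
i=0: S_0 = -2 * (-1)^0 = -2
i=1: S_1 = -2 * (-1)^1 = 2
i=2: S_2 = -2 * (-1)^2 = -2
i=3: S_3 = -2 * (-1)^3 = 2
i=4: S_4 = -2 * (-1)^4 = -2
The first 5 terms are: [-2, 2, -2, 2, -2]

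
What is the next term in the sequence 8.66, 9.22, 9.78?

Differences: 9.22 - 8.66 = 0.56
This is an arithmetic sequence with common difference d = 0.56.
Next term = 9.78 + 0.56 = 10.34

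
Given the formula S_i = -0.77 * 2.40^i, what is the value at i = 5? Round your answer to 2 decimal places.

S_5 = -0.77 * 2.4^5 ≈ -0.77 * 79.6262 ≈ -61.31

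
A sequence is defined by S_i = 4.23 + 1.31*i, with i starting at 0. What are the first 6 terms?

This is an arithmetic sequence.
i=0: S_0 = 4.23 + 1.31*0 = 4.23
i=1: S_1 = 4.23 + 1.31*1 = 5.54
i=2: S_2 = 4.23 + 1.31*2 = 6.85
i=3: S_3 = 4.23 + 1.31*3 = 8.16
i=4: S_4 = 4.23 + 1.31*4 = 9.47
i=5: S_5 = 4.23 + 1.31*5 = 10.78
The first 6 terms are: [4.23, 5.54, 6.85, 8.16, 9.47, 10.78]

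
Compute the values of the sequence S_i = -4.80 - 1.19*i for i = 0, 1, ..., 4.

This is an arithmetic sequence.
i=0: S_0 = -4.8 + -1.19*0 = -4.8
i=1: S_1 = -4.8 + -1.19*1 = -5.99
i=2: S_2 = -4.8 + -1.19*2 = -7.18
i=3: S_3 = -4.8 + -1.19*3 = -8.37
i=4: S_4 = -4.8 + -1.19*4 = -9.56
The first 5 terms are: [-4.8, -5.99, -7.18, -8.37, -9.56]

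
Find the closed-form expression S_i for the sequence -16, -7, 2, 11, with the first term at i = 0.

Check differences: -7 - -16 = 9
2 - -7 = 9
Common difference d = 9.
First term a = -16.
Formula: S_i = -16 + 9*i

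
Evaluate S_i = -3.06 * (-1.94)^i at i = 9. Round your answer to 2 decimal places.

S_9 = -3.06 * (-1.94)^9 ≈ -3.06 * -389.2383 ≈ 1191.07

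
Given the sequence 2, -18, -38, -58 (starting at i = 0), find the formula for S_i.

Check differences: -18 - 2 = -20
-38 - -18 = -20
Common difference d = -20.
First term a = 2.
Formula: S_i = 2 - 20*i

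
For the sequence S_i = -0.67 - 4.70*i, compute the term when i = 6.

S_6 = -0.67 + -4.7*6 = -0.67 + -28.2 = -28.87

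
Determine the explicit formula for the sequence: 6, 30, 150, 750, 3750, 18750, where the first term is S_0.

Check ratios: 30 / 6 = 5.0
Common ratio r = 5.
First term a = 6.
Formula: S_i = 6 * 5^i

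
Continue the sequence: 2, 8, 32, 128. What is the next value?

Ratios: 8 / 2 = 4.0
This is a geometric sequence with common ratio r = 4.
Next term = 128 * 4 = 512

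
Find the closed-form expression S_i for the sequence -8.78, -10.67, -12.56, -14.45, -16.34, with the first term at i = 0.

Check differences: -10.67 - -8.78 = -1.89
-12.56 - -10.67 = -1.89
Common difference d = -1.89.
First term a = -8.78.
Formula: S_i = -8.78 - 1.89*i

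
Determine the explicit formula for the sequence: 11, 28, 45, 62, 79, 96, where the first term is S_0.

Check differences: 28 - 11 = 17
45 - 28 = 17
Common difference d = 17.
First term a = 11.
Formula: S_i = 11 + 17*i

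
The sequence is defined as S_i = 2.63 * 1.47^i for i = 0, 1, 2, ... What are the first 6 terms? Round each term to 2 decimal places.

This is a geometric sequence.
i=0: S_0 = 2.63 * 1.47^0 = 2.63
i=1: S_1 = 2.63 * 1.47^1 ≈ 3.87
i=2: S_2 = 2.63 * 1.47^2 ≈ 5.68
i=3: S_3 = 2.63 * 1.47^3 ≈ 8.35
i=4: S_4 = 2.63 * 1.47^4 ≈ 12.28
i=5: S_5 = 2.63 * 1.47^5 ≈ 18.05
The first 6 terms are: [2.63, 3.87, 5.68, 8.35, 12.28, 18.05]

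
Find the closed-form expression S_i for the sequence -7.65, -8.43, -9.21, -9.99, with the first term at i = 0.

Check differences: -8.43 - -7.65 = -0.78
-9.21 - -8.43 = -0.78
Common difference d = -0.78.
First term a = -7.65.
Formula: S_i = -7.65 - 0.78*i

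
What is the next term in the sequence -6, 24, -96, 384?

Ratios: 24 / -6 = -4.0
This is a geometric sequence with common ratio r = -4.
Next term = 384 * -4 = -1536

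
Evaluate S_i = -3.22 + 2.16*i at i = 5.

S_5 = -3.22 + 2.16*5 = -3.22 + 10.8 = 7.58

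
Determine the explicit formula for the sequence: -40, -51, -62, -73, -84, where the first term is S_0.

Check differences: -51 - -40 = -11
-62 - -51 = -11
Common difference d = -11.
First term a = -40.
Formula: S_i = -40 - 11*i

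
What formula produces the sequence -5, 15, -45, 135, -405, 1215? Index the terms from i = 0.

Check ratios: 15 / -5 = -3.0
Common ratio r = -3.
First term a = -5.
Formula: S_i = -5 * (-3)^i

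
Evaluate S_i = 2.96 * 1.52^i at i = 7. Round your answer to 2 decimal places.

S_7 = 2.96 * 1.52^7 ≈ 2.96 * 18.7458 ≈ 55.49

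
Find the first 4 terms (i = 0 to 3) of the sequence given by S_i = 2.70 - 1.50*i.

This is an arithmetic sequence.
i=0: S_0 = 2.7 + -1.5*0 = 2.7
i=1: S_1 = 2.7 + -1.5*1 = 1.2
i=2: S_2 = 2.7 + -1.5*2 = -0.3
i=3: S_3 = 2.7 + -1.5*3 = -1.8
The first 4 terms are: [2.7, 1.2, -0.3, -1.8]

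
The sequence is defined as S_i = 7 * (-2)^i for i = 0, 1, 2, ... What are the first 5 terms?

This is a geometric sequence.
i=0: S_0 = 7 * (-2)^0 = 7
i=1: S_1 = 7 * (-2)^1 = -14
i=2: S_2 = 7 * (-2)^2 = 28
i=3: S_3 = 7 * (-2)^3 = -56
i=4: S_4 = 7 * (-2)^4 = 112
The first 5 terms are: [7, -14, 28, -56, 112]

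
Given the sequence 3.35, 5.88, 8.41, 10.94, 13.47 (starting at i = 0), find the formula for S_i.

Check differences: 5.88 - 3.35 = 2.53
8.41 - 5.88 = 2.53
Common difference d = 2.53.
First term a = 3.35.
Formula: S_i = 3.35 + 2.53*i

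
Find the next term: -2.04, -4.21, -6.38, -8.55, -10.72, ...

Differences: -4.21 - -2.04 = -2.17
This is an arithmetic sequence with common difference d = -2.17.
Next term = -10.72 + -2.17 = -12.89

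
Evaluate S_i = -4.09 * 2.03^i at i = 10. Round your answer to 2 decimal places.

S_10 = -4.09 * 2.03^10 ≈ -4.09 * 1188.3938 ≈ -4860.53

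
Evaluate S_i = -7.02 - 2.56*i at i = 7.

S_7 = -7.02 + -2.56*7 = -7.02 + -17.92 = -24.94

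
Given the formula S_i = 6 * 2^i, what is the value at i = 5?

S_5 = 6 * 2^5 = 6 * 32 = 192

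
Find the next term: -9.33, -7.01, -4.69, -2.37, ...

Differences: -7.01 - -9.33 = 2.32
This is an arithmetic sequence with common difference d = 2.32.
Next term = -2.37 + 2.32 = -0.05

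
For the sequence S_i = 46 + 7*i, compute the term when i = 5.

S_5 = 46 + 7*5 = 46 + 35 = 81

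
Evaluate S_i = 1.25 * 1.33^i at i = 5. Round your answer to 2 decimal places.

S_5 = 1.25 * 1.33^5 ≈ 1.25 * 4.1616 ≈ 5.2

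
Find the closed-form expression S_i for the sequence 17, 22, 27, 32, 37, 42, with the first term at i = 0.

Check differences: 22 - 17 = 5
27 - 22 = 5
Common difference d = 5.
First term a = 17.
Formula: S_i = 17 + 5*i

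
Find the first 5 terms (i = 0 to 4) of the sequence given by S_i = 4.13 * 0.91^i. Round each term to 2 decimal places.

This is a geometric sequence.
i=0: S_0 = 4.13 * 0.91^0 = 4.13
i=1: S_1 = 4.13 * 0.91^1 ≈ 3.76
i=2: S_2 = 4.13 * 0.91^2 ≈ 3.42
i=3: S_3 = 4.13 * 0.91^3 ≈ 3.11
i=4: S_4 = 4.13 * 0.91^4 ≈ 2.83
The first 5 terms are: [4.13, 3.76, 3.42, 3.11, 2.83]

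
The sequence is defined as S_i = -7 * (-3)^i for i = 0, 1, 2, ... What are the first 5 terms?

This is a geometric sequence.
i=0: S_0 = -7 * (-3)^0 = -7
i=1: S_1 = -7 * (-3)^1 = 21
i=2: S_2 = -7 * (-3)^2 = -63
i=3: S_3 = -7 * (-3)^3 = 189
i=4: S_4 = -7 * (-3)^4 = -567
The first 5 terms are: [-7, 21, -63, 189, -567]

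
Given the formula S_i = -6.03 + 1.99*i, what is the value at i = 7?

S_7 = -6.03 + 1.99*7 = -6.03 + 13.93 = 7.9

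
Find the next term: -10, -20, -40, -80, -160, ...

Ratios: -20 / -10 = 2.0
This is a geometric sequence with common ratio r = 2.
Next term = -160 * 2 = -320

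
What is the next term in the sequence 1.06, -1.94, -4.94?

Differences: -1.94 - 1.06 = -3.0
This is an arithmetic sequence with common difference d = -3.0.
Next term = -4.94 + -3.0 = -7.94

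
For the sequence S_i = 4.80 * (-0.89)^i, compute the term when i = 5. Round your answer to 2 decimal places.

S_5 = 4.8 * (-0.89)^5 ≈ 4.8 * -0.5584 ≈ -2.68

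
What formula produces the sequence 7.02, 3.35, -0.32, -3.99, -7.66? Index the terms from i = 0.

Check differences: 3.35 - 7.02 = -3.67
-0.32 - 3.35 = -3.67
Common difference d = -3.67.
First term a = 7.02.
Formula: S_i = 7.02 - 3.67*i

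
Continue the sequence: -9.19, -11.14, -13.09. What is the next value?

Differences: -11.14 - -9.19 = -1.95
This is an arithmetic sequence with common difference d = -1.95.
Next term = -13.09 + -1.95 = -15.04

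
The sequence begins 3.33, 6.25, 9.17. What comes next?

Differences: 6.25 - 3.33 = 2.92
This is an arithmetic sequence with common difference d = 2.92.
Next term = 9.17 + 2.92 = 12.09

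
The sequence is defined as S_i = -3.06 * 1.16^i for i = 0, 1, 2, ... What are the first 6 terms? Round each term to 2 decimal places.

This is a geometric sequence.
i=0: S_0 = -3.06 * 1.16^0 = -3.06
i=1: S_1 = -3.06 * 1.16^1 ≈ -3.55
i=2: S_2 = -3.06 * 1.16^2 ≈ -4.12
i=3: S_3 = -3.06 * 1.16^3 ≈ -4.78
i=4: S_4 = -3.06 * 1.16^4 ≈ -5.54
i=5: S_5 = -3.06 * 1.16^5 ≈ -6.43
The first 6 terms are: [-3.06, -3.55, -4.12, -4.78, -5.54, -6.43]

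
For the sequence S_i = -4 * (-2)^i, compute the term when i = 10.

S_10 = -4 * (-2)^10 = -4 * 1024 = -4096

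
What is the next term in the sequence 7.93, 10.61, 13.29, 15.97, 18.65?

Differences: 10.61 - 7.93 = 2.68
This is an arithmetic sequence with common difference d = 2.68.
Next term = 18.65 + 2.68 = 21.33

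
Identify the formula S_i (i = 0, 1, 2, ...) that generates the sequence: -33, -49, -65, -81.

Check differences: -49 - -33 = -16
-65 - -49 = -16
Common difference d = -16.
First term a = -33.
Formula: S_i = -33 - 16*i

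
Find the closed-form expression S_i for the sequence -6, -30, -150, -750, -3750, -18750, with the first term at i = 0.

Check ratios: -30 / -6 = 5.0
Common ratio r = 5.
First term a = -6.
Formula: S_i = -6 * 5^i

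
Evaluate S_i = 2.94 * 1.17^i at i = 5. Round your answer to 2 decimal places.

S_5 = 2.94 * 1.17^5 ≈ 2.94 * 2.1924 ≈ 6.45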